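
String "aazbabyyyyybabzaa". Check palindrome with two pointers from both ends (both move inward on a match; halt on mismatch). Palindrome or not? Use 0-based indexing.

palindrome

l=0 r=16: 'a'=='a', l++,r--
l=1 r=15: 'a'=='a', l++,r--
l=2 r=14: 'z'=='z', l++,r--
l=3 r=13: 'b'=='b', l++,r--
l=4 r=12: 'a'=='a', l++,r--
l=5 r=11: 'b'=='b', l++,r--
l=6 r=10: 'y'=='y', l++,r--
l=7 r=9: 'y'=='y', l++,r--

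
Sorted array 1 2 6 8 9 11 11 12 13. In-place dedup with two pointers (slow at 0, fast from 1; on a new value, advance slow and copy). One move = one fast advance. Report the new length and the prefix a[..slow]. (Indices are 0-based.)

(s=0,f=1) a[fast]=2≠a[slow]=1 write a[1]=2 → slow++,fast++
(s=1,f=2) a[fast]=6≠a[slow]=2 write a[2]=6 → slow++,fast++
(s=2,f=3) a[fast]=8≠a[slow]=6 write a[3]=8 → slow++,fast++
(s=3,f=4) a[fast]=9≠a[slow]=8 write a[4]=9 → slow++,fast++
(s=4,f=5) a[fast]=11≠a[slow]=9 write a[5]=11 → slow++,fast++
(s=5,f=6) a[fast]=11=a[slow] dup → fast++
(s=5,f=7) a[fast]=12≠a[slow]=11 write a[6]=12 → slow++,fast++
(s=6,f=8) a[fast]=13≠a[slow]=12 write a[7]=13 → slow++,fast++

length 8; prefix = [1, 2, 6, 8, 9, 11, 12, 13]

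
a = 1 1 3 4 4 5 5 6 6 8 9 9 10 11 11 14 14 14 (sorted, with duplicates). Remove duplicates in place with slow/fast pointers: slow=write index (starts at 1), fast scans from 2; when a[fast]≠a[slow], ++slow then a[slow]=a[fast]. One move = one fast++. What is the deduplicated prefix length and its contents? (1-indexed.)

length 10; prefix = [1, 3, 4, 5, 6, 8, 9, 10, 11, 14]

(s=1,f=2) a[fast]=1=a[slow] dup → fast++
(s=1,f=3) a[fast]=3≠a[slow]=1 write a[2]=3 → slow++,fast++
(s=2,f=4) a[fast]=4≠a[slow]=3 write a[3]=4 → slow++,fast++
(s=3,f=5) a[fast]=4=a[slow] dup → fast++
(s=3,f=6) a[fast]=5≠a[slow]=4 write a[4]=5 → slow++,fast++
(s=4,f=7) a[fast]=5=a[slow] dup → fast++
(s=4,f=8) a[fast]=6≠a[slow]=5 write a[5]=6 → slow++,fast++
(s=5,f=9) a[fast]=6=a[slow] dup → fast++
(s=5,f=10) a[fast]=8≠a[slow]=6 write a[6]=8 → slow++,fast++
(s=6,f=11) a[fast]=9≠a[slow]=8 write a[7]=9 → slow++,fast++
(s=7,f=12) a[fast]=9=a[slow] dup → fast++
(s=7,f=13) a[fast]=10≠a[slow]=9 write a[8]=10 → slow++,fast++
(s=8,f=14) a[fast]=11≠a[slow]=10 write a[9]=11 → slow++,fast++
(s=9,f=15) a[fast]=11=a[slow] dup → fast++
(s=9,f=16) a[fast]=14≠a[slow]=11 write a[10]=14 → slow++,fast++
(s=10,f=17) a[fast]=14=a[slow] dup → fast++
(s=10,f=18) a[fast]=14=a[slow] dup → fast++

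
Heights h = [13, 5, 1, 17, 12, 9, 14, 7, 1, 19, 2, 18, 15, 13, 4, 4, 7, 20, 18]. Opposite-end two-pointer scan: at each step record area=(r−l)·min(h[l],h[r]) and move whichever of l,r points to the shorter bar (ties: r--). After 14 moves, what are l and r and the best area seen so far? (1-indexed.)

l=14, r=18, best area=255

l=1 r=19: min(13,18)*18=234 best=234 *, l++
l=2 r=19: min(5,18)*17=85 best=234, l++
l=3 r=19: min(1,18)*16=16 best=234, l++
l=4 r=19: min(17,18)*15=255 best=255 *, l++
l=5 r=19: min(12,18)*14=168 best=255, l++
l=6 r=19: min(9,18)*13=117 best=255, l++
l=7 r=19: min(14,18)*12=168 best=255, l++
l=8 r=19: min(7,18)*11=77 best=255, l++
l=9 r=19: min(1,18)*10=10 best=255, l++
l=10 r=19: min(19,18)*9=162 best=255, r--
l=10 r=18: min(19,20)*8=152 best=255, l++
l=11 r=18: min(2,20)*7=14 best=255, l++
l=12 r=18: min(18,20)*6=108 best=255, l++
l=13 r=18: min(15,20)*5=75 best=255, l++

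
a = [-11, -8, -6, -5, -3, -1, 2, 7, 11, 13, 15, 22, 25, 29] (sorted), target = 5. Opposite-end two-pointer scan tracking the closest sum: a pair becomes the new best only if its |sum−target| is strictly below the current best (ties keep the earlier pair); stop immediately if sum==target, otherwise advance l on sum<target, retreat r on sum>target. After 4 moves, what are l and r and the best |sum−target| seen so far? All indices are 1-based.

l=2, r=11, best |Δ|=1

l=1 r=14: -11+29=18 d=13 *, r--
l=1 r=13: -11+25=14 d=9 *, r--
l=1 r=12: -11+22=11 d=6 *, r--
l=1 r=11: -11+15=4 d=1 *, l++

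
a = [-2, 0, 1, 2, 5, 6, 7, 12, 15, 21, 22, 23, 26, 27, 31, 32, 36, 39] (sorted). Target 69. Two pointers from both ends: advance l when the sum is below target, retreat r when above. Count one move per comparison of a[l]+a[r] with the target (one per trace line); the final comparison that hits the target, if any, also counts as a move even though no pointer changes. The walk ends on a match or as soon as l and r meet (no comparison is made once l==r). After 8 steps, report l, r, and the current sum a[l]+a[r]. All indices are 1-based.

[1,18] -2+39=37 <69 → l++
[2,18] 0+39=39 <69 → l++
[3,18] 1+39=40 <69 → l++
[4,18] 2+39=41 <69 → l++
[5,18] 5+39=44 <69 → l++
[6,18] 6+39=45 <69 → l++
[7,18] 7+39=46 <69 → l++
[8,18] 12+39=51 <69 → l++

l=9, r=18, sum=54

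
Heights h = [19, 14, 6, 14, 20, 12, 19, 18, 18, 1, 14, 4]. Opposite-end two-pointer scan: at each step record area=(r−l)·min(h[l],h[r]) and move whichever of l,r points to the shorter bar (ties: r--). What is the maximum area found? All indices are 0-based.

[0,11] min(19,4)*11=44 best=44 * → r--
[0,10] min(19,14)*10=140 best=140 * → r--
[0,9] min(19,1)*9=9 best=140 → r--
[0,8] min(19,18)*8=144 best=144 * → r--
[0,7] min(19,18)*7=126 best=144 → r--
[0,6] min(19,19)*6=114 best=144 → r--
[0,5] min(19,12)*5=60 best=144 → r--
[0,4] min(19,20)*4=76 best=144 → l++
[1,4] min(14,20)*3=42 best=144 → l++
[2,4] min(6,20)*2=12 best=144 → l++
[3,4] min(14,20)*1=14 best=144 → l++

max area = 144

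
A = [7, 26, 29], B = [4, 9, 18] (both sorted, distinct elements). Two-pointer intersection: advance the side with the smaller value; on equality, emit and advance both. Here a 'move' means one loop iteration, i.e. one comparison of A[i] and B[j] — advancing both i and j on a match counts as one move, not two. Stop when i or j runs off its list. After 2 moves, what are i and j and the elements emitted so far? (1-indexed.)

i=2, j=2, emitted=[]

i=1 j=1: 7>4, j++
i=1 j=2: 7<9, i++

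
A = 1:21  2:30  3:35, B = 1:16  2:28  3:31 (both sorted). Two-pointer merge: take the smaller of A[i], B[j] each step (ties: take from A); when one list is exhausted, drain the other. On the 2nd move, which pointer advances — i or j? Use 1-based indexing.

[i=1,j=1] A[i]=21>B[j]=16 take 16 → j++
[i=1,j=2] A[i]=21<=B[j]=28 take 21 → i++

i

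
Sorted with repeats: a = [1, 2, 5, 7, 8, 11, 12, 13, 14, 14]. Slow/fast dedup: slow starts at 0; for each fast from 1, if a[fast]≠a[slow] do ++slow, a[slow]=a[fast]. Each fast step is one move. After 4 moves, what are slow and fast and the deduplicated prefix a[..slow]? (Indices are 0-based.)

slow=0 fast=1: a[fast]=2≠a[slow]=1 write a[1]=2, slow++,fast++
slow=1 fast=2: a[fast]=5≠a[slow]=2 write a[2]=5, slow++,fast++
slow=2 fast=3: a[fast]=7≠a[slow]=5 write a[3]=7, slow++,fast++
slow=3 fast=4: a[fast]=8≠a[slow]=7 write a[4]=8, slow++,fast++

slow=4, fast=5, prefix=[1, 2, 5, 7, 8]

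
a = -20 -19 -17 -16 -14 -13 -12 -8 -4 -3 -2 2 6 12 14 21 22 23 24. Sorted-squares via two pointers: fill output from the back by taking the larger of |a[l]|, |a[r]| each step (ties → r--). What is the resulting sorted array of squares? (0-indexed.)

l=0 r=18: |-20|<=|24| out[18]=576, r--
l=0 r=17: |-20|<=|23| out[17]=529, r--
l=0 r=16: |-20|<=|22| out[16]=484, r--
l=0 r=15: |-20|<=|21| out[15]=441, r--
l=0 r=14: |-20|>|14| out[14]=400, l++
l=1 r=14: |-19|>|14| out[13]=361, l++
l=2 r=14: |-17|>|14| out[12]=289, l++
l=3 r=14: |-16|>|14| out[11]=256, l++
l=4 r=14: |-14|<=|14| out[10]=196, r--
l=4 r=13: |-14|>|12| out[9]=196, l++
l=5 r=13: |-13|>|12| out[8]=169, l++
l=6 r=13: |-12|<=|12| out[7]=144, r--
l=6 r=12: |-12|>|6| out[6]=144, l++
l=7 r=12: |-8|>|6| out[5]=64, l++
l=8 r=12: |-4|<=|6| out[4]=36, r--
l=8 r=11: |-4|>|2| out[3]=16, l++
l=9 r=11: |-3|>|2| out[2]=9, l++
l=10 r=11: |-2|<=|2| out[1]=4, r--
l=10 r=10: |-2|<=|-2| out[0]=4, r--

[4, 4, 9, 16, 36, 64, 144, 144, 169, 196, 196, 256, 289, 361, 400, 441, 484, 529, 576]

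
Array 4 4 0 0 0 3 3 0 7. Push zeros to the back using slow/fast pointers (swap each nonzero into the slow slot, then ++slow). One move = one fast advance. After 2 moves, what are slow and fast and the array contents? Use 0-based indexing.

slow=2, fast=2, a=[4, 4, 0, 0, 0, 3, 3, 0, 7]

slow=0 fast=0: a[fast]=4≠0 swap→a[0]=4, slow++,fast++
slow=1 fast=1: a[fast]=4≠0 swap→a[1]=4, slow++,fast++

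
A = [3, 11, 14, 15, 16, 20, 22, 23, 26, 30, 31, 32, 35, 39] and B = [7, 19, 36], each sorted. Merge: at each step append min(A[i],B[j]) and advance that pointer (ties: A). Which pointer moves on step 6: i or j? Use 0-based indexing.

i

i=0 j=0: A[i]=3<=B[j]=7 take 3, i++
i=1 j=0: A[i]=11>B[j]=7 take 7, j++
i=1 j=1: A[i]=11<=B[j]=19 take 11, i++
i=2 j=1: A[i]=14<=B[j]=19 take 14, i++
i=3 j=1: A[i]=15<=B[j]=19 take 15, i++
i=4 j=1: A[i]=16<=B[j]=19 take 16, i++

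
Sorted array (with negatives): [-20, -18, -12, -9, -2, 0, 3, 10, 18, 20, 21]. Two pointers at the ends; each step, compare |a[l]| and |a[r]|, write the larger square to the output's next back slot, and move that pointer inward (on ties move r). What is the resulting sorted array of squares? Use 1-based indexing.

[0, 4, 9, 81, 100, 144, 324, 324, 400, 400, 441]

[1,11] |-20|<=|21| out[11]=441 → r--
[1,10] |-20|<=|20| out[10]=400 → r--
[1,9] |-20|>|18| out[9]=400 → l++
[2,9] |-18|<=|18| out[8]=324 → r--
[2,8] |-18|>|10| out[7]=324 → l++
[3,8] |-12|>|10| out[6]=144 → l++
[4,8] |-9|<=|10| out[5]=100 → r--
[4,7] |-9|>|3| out[4]=81 → l++
[5,7] |-2|<=|3| out[3]=9 → r--
[5,6] |-2|>|0| out[2]=4 → l++
[6,6] |0|<=|0| out[1]=0 → r--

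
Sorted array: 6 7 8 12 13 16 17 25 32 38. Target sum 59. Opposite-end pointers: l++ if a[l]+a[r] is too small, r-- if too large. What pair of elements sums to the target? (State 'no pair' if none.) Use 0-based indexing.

l=0 r=9: 6+38=44 <59, l++
l=1 r=9: 7+38=45 <59, l++
l=2 r=9: 8+38=46 <59, l++
l=3 r=9: 12+38=50 <59, l++
l=4 r=9: 13+38=51 <59, l++
l=5 r=9: 16+38=54 <59, l++
l=6 r=9: 17+38=55 <59, l++
l=7 r=9: 25+38=63 >59, r--
l=7 r=8: 25+32=57 <59, l++

no pair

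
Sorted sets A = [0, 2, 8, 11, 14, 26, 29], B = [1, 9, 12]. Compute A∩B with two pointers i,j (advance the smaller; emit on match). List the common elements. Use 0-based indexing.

intersection = []

i=0 j=0: 0<1, i++
i=1 j=0: 2>1, j++
i=1 j=1: 2<9, i++
i=2 j=1: 8<9, i++
i=3 j=1: 11>9, j++
i=3 j=2: 11<12, i++
i=4 j=2: 14>12, j++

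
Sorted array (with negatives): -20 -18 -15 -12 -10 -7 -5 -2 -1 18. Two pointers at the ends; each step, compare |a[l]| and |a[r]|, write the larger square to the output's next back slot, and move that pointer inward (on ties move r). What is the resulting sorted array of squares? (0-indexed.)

[0,9] |-20|>|18| out[9]=400 → l++
[1,9] |-18|<=|18| out[8]=324 → r--
[1,8] |-18|>|-1| out[7]=324 → l++
[2,8] |-15|>|-1| out[6]=225 → l++
[3,8] |-12|>|-1| out[5]=144 → l++
[4,8] |-10|>|-1| out[4]=100 → l++
[5,8] |-7|>|-1| out[3]=49 → l++
[6,8] |-5|>|-1| out[2]=25 → l++
[7,8] |-2|>|-1| out[1]=4 → l++
[8,8] |-1|<=|-1| out[0]=1 → r--

[1, 4, 25, 49, 100, 144, 225, 324, 324, 400]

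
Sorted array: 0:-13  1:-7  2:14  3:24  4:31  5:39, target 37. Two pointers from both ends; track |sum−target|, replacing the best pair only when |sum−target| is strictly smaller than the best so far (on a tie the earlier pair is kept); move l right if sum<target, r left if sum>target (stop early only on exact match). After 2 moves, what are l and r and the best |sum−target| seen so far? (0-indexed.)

l=2, r=5, best |Δ|=5

[0,5] -13+39=26 d=11 * → l++
[1,5] -7+39=32 d=5 * → l++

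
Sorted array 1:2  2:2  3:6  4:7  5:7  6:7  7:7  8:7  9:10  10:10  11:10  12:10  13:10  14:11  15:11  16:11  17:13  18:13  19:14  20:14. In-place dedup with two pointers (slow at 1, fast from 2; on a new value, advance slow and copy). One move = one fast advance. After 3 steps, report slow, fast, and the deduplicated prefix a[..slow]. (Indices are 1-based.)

slow=3, fast=5, prefix=[2, 6, 7]

slow=1 fast=2: a[fast]=2=a[slow] dup, fast++
slow=1 fast=3: a[fast]=6≠a[slow]=2 write a[2]=6, slow++,fast++
slow=2 fast=4: a[fast]=7≠a[slow]=6 write a[3]=7, slow++,fast++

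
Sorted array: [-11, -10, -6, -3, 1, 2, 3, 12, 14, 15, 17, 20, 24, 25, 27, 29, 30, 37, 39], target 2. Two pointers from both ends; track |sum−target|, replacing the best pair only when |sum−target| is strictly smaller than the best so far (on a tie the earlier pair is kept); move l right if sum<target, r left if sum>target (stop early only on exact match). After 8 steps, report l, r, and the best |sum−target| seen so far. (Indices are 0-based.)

l=0 r=18: -11+39=28 d=26 *, r--
l=0 r=17: -11+37=26 d=24 *, r--
l=0 r=16: -11+30=19 d=17 *, r--
l=0 r=15: -11+29=18 d=16 *, r--
l=0 r=14: -11+27=16 d=14 *, r--
l=0 r=13: -11+25=14 d=12 *, r--
l=0 r=12: -11+24=13 d=11 *, r--
l=0 r=11: -11+20=9 d=7 *, r--

l=0, r=10, best |Δ|=7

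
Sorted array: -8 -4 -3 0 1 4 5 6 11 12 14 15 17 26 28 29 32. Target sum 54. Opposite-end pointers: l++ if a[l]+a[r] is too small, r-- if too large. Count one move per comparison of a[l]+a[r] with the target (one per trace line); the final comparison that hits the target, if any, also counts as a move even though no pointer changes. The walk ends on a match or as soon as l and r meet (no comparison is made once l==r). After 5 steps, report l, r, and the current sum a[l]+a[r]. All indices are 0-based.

l=5, r=16, sum=36

l=0 r=16: -8+32=24 <54, l++
l=1 r=16: -4+32=28 <54, l++
l=2 r=16: -3+32=29 <54, l++
l=3 r=16: 0+32=32 <54, l++
l=4 r=16: 1+32=33 <54, l++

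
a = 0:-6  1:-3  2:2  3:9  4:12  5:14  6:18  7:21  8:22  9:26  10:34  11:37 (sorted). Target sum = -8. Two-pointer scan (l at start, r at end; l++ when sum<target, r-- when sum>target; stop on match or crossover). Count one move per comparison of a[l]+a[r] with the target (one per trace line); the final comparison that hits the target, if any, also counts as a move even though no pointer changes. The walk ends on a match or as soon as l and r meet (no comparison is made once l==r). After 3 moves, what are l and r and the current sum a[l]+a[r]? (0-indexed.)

l=0, r=8, sum=16

l=0 r=11: -6+37=31 >-8, r--
l=0 r=10: -6+34=28 >-8, r--
l=0 r=9: -6+26=20 >-8, r--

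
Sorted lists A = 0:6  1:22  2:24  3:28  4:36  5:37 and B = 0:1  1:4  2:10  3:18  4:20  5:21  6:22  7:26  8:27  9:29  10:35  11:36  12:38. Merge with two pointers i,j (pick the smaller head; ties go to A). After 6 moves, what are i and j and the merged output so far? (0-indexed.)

[i=0,j=0] A[i]=6>B[j]=1 take 1 → j++
[i=0,j=1] A[i]=6>B[j]=4 take 4 → j++
[i=0,j=2] A[i]=6<=B[j]=10 take 6 → i++
[i=1,j=2] A[i]=22>B[j]=10 take 10 → j++
[i=1,j=3] A[i]=22>B[j]=18 take 18 → j++
[i=1,j=4] A[i]=22>B[j]=20 take 20 → j++

i=1, j=5, merged so far=[1, 4, 6, 10, 18, 20]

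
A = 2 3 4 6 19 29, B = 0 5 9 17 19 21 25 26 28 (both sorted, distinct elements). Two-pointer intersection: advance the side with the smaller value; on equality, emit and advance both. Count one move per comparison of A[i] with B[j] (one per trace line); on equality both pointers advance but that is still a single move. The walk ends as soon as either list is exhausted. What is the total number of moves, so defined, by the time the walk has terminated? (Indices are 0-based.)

i=0 j=0: 2>0, j++
i=0 j=1: 2<5, i++
i=1 j=1: 3<5, i++
i=2 j=1: 4<5, i++
i=3 j=1: 6>5, j++
i=3 j=2: 6<9, i++
i=4 j=2: 19>9, j++
i=4 j=3: 19>17, j++
i=4 j=4: 19==19 emit, i++,j++
i=5 j=5: 29>21, j++
i=5 j=6: 29>25, j++
i=5 j=7: 29>26, j++
i=5 j=8: 29>28, j++

13 moves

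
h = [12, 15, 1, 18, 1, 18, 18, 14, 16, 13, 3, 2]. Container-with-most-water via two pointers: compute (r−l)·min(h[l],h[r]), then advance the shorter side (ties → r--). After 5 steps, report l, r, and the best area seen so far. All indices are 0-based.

l=2, r=8, best area=108

[0,11] min(12,2)*11=22 best=22 * → r--
[0,10] min(12,3)*10=30 best=30 * → r--
[0,9] min(12,13)*9=108 best=108 * → l++
[1,9] min(15,13)*8=104 best=108 → r--
[1,8] min(15,16)*7=105 best=108 → l++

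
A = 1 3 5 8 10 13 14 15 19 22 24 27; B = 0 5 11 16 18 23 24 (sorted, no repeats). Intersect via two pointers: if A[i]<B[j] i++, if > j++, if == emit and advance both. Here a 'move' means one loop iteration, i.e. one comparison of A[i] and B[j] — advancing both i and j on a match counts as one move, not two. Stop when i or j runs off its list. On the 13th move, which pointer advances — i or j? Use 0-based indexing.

i

[i=0,j=0] 1>0 → j++
[i=0,j=1] 1<5 → i++
[i=1,j=1] 3<5 → i++
[i=2,j=1] 5==5 emit → i++,j++
[i=3,j=2] 8<11 → i++
[i=4,j=2] 10<11 → i++
[i=5,j=2] 13>11 → j++
[i=5,j=3] 13<16 → i++
[i=6,j=3] 14<16 → i++
[i=7,j=3] 15<16 → i++
[i=8,j=3] 19>16 → j++
[i=8,j=4] 19>18 → j++
[i=8,j=5] 19<23 → i++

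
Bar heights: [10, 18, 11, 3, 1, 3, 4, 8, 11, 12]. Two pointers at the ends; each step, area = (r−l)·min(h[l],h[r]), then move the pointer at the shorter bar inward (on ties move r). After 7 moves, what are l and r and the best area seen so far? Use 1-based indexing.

l=1 r=10: min(10,12)*9=90 best=90 *, l++
l=2 r=10: min(18,12)*8=96 best=96 *, r--
l=2 r=9: min(18,11)*7=77 best=96, r--
l=2 r=8: min(18,8)*6=48 best=96, r--
l=2 r=7: min(18,4)*5=20 best=96, r--
l=2 r=6: min(18,3)*4=12 best=96, r--
l=2 r=5: min(18,1)*3=3 best=96, r--

l=2, r=4, best area=96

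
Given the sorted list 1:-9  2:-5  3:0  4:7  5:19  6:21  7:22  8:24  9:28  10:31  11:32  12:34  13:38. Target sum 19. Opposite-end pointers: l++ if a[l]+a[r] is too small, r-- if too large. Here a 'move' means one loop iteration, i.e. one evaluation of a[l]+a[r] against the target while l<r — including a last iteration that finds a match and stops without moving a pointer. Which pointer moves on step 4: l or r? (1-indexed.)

l=1 r=13: -9+38=29 >19, r--
l=1 r=12: -9+34=25 >19, r--
l=1 r=11: -9+32=23 >19, r--
l=1 r=10: -9+31=22 >19, r--

r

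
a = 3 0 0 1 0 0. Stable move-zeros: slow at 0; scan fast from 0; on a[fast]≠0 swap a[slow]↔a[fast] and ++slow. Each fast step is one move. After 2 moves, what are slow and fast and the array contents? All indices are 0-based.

slow=1, fast=2, a=[3, 0, 0, 1, 0, 0]

slow=0 fast=0: a[fast]=3≠0 swap→a[0]=3, slow++,fast++
slow=1 fast=1: a[fast]=0, fast++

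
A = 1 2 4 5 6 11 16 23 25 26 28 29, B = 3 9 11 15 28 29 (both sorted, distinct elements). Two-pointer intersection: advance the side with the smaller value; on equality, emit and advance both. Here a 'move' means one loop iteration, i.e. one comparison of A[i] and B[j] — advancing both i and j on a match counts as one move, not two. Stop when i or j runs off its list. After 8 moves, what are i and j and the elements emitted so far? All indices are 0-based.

i=6, j=3, emitted=[11]

[i=0,j=0] 1<3 → i++
[i=1,j=0] 2<3 → i++
[i=2,j=0] 4>3 → j++
[i=2,j=1] 4<9 → i++
[i=3,j=1] 5<9 → i++
[i=4,j=1] 6<9 → i++
[i=5,j=1] 11>9 → j++
[i=5,j=2] 11==11 emit → i++,j++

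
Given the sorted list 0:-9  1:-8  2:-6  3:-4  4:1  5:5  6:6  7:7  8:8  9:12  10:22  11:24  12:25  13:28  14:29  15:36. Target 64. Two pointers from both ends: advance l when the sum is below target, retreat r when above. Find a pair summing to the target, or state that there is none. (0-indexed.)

l=0 r=15: -9+36=27 <64, l++
l=1 r=15: -8+36=28 <64, l++
l=2 r=15: -6+36=30 <64, l++
l=3 r=15: -4+36=32 <64, l++
l=4 r=15: 1+36=37 <64, l++
l=5 r=15: 5+36=41 <64, l++
l=6 r=15: 6+36=42 <64, l++
l=7 r=15: 7+36=43 <64, l++
l=8 r=15: 8+36=44 <64, l++
l=9 r=15: 12+36=48 <64, l++
l=10 r=15: 22+36=58 <64, l++
l=11 r=15: 24+36=60 <64, l++
l=12 r=15: 25+36=61 <64, l++
l=13 r=15: 28+36=64, found

(28, 36)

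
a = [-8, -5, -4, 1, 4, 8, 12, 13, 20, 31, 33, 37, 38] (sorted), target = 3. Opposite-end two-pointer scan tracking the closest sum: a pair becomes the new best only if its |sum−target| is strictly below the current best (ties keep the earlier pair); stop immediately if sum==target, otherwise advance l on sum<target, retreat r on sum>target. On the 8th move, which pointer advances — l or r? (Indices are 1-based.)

l=1 r=13: -8+38=30 d=27 *, r--
l=1 r=12: -8+37=29 d=26 *, r--
l=1 r=11: -8+33=25 d=22 *, r--
l=1 r=10: -8+31=23 d=20 *, r--
l=1 r=9: -8+20=12 d=9 *, r--
l=1 r=8: -8+13=5 d=2 *, r--
l=1 r=7: -8+12=4 d=1 *, r--
l=1 r=6: -8+8=0 d=3, l++

l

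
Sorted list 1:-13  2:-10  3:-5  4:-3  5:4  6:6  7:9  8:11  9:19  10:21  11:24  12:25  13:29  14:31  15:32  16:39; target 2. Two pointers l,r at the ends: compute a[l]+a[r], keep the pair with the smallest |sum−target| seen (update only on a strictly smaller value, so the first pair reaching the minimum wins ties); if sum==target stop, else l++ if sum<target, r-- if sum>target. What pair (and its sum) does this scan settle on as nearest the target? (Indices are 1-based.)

l=1 r=16: -13+39=26 d=24 *, r--
l=1 r=15: -13+32=19 d=17 *, r--
l=1 r=14: -13+31=18 d=16 *, r--
l=1 r=13: -13+29=16 d=14 *, r--
l=1 r=12: -13+25=12 d=10 *, r--
l=1 r=11: -13+24=11 d=9 *, r--
l=1 r=10: -13+21=8 d=6 *, r--
l=1 r=9: -13+19=6 d=4 *, r--
l=1 r=8: -13+11=-2 d=4, l++
l=2 r=8: -10+11=1 d=1 *, l++
l=3 r=8: -5+11=6 d=4, r--
l=3 r=7: -5+9=4 d=2, r--
l=3 r=6: -5+6=1 d=1, l++
l=4 r=6: -3+6=3 d=1, r--
l=4 r=5: -3+4=1 d=1, l++

pair (-10, 11) with sum 1 (|Δ|=1)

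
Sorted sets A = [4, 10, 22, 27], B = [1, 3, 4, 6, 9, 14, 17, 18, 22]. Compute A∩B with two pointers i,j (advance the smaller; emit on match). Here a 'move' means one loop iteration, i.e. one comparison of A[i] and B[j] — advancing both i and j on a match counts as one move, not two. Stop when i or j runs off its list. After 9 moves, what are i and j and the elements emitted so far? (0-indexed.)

i=2, j=8, emitted=[4]

[i=0,j=0] 4>1 → j++
[i=0,j=1] 4>3 → j++
[i=0,j=2] 4==4 emit → i++,j++
[i=1,j=3] 10>6 → j++
[i=1,j=4] 10>9 → j++
[i=1,j=5] 10<14 → i++
[i=2,j=5] 22>14 → j++
[i=2,j=6] 22>17 → j++
[i=2,j=7] 22>18 → j++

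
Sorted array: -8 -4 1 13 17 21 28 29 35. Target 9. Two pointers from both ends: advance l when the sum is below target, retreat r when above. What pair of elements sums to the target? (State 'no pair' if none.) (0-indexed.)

(-8, 17)

l=0 r=8: -8+35=27 >9, r--
l=0 r=7: -8+29=21 >9, r--
l=0 r=6: -8+28=20 >9, r--
l=0 r=5: -8+21=13 >9, r--
l=0 r=4: -8+17=9, found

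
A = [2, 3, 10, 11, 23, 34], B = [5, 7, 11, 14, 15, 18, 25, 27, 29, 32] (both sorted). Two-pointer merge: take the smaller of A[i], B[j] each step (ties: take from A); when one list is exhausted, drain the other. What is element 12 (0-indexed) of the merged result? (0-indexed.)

merged[12] = 27

[i=0,j=0] A[i]=2<=B[j]=5 take 2 → i++
[i=1,j=0] A[i]=3<=B[j]=5 take 3 → i++
[i=2,j=0] A[i]=10>B[j]=5 take 5 → j++
[i=2,j=1] A[i]=10>B[j]=7 take 7 → j++
[i=2,j=2] A[i]=10<=B[j]=11 take 10 → i++
[i=3,j=2] A[i]=11<=B[j]=11 take 11 → i++
[i=4,j=2] A[i]=23>B[j]=11 take 11 → j++
[i=4,j=3] A[i]=23>B[j]=14 take 14 → j++
[i=4,j=4] A[i]=23>B[j]=15 take 15 → j++
[i=4,j=5] A[i]=23>B[j]=18 take 18 → j++
[i=4,j=6] A[i]=23<=B[j]=25 take 23 → i++
[i=5,j=6] A[i]=34>B[j]=25 take 25 → j++
[i=5,j=7] A[i]=34>B[j]=27 take 27 → j++
[i=5,j=8] A[i]=34>B[j]=29 take 29 → j++
[i=5,j=9] A[i]=34>B[j]=32 take 32 → j++
[i=5,j=10] B done, take A[i]=34 → i++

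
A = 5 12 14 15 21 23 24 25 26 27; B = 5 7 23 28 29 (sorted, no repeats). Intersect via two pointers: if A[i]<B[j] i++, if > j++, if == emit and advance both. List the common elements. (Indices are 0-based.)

intersection = [5, 23]

i=0 j=0: 5==5 emit, i++,j++
i=1 j=1: 12>7, j++
i=1 j=2: 12<23, i++
i=2 j=2: 14<23, i++
i=3 j=2: 15<23, i++
i=4 j=2: 21<23, i++
i=5 j=2: 23==23 emit, i++,j++
i=6 j=3: 24<28, i++
i=7 j=3: 25<28, i++
i=8 j=3: 26<28, i++
i=9 j=3: 27<28, i++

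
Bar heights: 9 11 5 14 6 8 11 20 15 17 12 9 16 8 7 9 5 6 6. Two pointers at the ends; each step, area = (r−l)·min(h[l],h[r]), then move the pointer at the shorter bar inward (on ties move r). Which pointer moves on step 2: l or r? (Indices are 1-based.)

r

[1,19] min(9,6)*18=108 best=108 * → r--
[1,18] min(9,6)*17=102 best=108 → r--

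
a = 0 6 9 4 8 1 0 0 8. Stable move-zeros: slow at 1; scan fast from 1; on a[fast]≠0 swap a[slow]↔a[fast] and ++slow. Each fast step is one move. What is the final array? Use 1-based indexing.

[6, 9, 4, 8, 1, 8, 0, 0, 0]

slow=1 fast=1: a[fast]=0, fast++
slow=1 fast=2: a[fast]=6≠0 swap→a[1]=6, slow++,fast++
slow=2 fast=3: a[fast]=9≠0 swap→a[2]=9, slow++,fast++
slow=3 fast=4: a[fast]=4≠0 swap→a[3]=4, slow++,fast++
slow=4 fast=5: a[fast]=8≠0 swap→a[4]=8, slow++,fast++
slow=5 fast=6: a[fast]=1≠0 swap→a[5]=1, slow++,fast++
slow=6 fast=7: a[fast]=0, fast++
slow=6 fast=8: a[fast]=0, fast++
slow=6 fast=9: a[fast]=8≠0 swap→a[6]=8, slow++,fast++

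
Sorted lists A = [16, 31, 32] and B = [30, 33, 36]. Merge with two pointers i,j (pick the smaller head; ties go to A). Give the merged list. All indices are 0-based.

[i=0,j=0] A[i]=16<=B[j]=30 take 16 → i++
[i=1,j=0] A[i]=31>B[j]=30 take 30 → j++
[i=1,j=1] A[i]=31<=B[j]=33 take 31 → i++
[i=2,j=1] A[i]=32<=B[j]=33 take 32 → i++
[i=3,j=1] A done, take B[j]=33 → j++
[i=3,j=2] A done, take B[j]=36 → j++

[16, 30, 31, 32, 33, 36]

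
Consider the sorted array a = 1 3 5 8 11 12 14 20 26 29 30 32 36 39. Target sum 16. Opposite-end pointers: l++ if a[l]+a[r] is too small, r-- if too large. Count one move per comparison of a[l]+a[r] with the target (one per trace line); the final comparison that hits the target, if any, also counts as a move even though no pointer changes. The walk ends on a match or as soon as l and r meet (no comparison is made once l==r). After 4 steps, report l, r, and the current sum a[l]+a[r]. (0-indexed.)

l=0, r=9, sum=30

l=0 r=13: 1+39=40 >16, r--
l=0 r=12: 1+36=37 >16, r--
l=0 r=11: 1+32=33 >16, r--
l=0 r=10: 1+30=31 >16, r--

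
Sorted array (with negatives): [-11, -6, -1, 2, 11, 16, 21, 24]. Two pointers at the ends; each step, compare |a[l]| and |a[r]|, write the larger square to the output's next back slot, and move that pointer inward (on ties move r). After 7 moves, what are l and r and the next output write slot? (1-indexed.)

l=1 r=8: |-11|<=|24| out[8]=576, r--
l=1 r=7: |-11|<=|21| out[7]=441, r--
l=1 r=6: |-11|<=|16| out[6]=256, r--
l=1 r=5: |-11|<=|11| out[5]=121, r--
l=1 r=4: |-11|>|2| out[4]=121, l++
l=2 r=4: |-6|>|2| out[3]=36, l++
l=3 r=4: |-1|<=|2| out[2]=4, r--

l=3, r=3, next write slot=1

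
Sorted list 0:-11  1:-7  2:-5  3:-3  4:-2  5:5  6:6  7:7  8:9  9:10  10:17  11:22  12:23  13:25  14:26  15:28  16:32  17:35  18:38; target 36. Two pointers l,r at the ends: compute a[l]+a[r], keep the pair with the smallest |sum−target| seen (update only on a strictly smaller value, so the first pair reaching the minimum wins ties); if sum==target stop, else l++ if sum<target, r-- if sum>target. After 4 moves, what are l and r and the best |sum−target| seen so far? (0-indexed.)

l=4, r=18, best |Δ|=1

[0,18] -11+38=27 d=9 * → l++
[1,18] -7+38=31 d=5 * → l++
[2,18] -5+38=33 d=3 * → l++
[3,18] -3+38=35 d=1 * → l++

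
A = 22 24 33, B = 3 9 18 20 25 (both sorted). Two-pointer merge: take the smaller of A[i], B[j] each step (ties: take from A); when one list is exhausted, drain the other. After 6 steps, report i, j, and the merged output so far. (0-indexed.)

[i=0,j=0] A[i]=22>B[j]=3 take 3 → j++
[i=0,j=1] A[i]=22>B[j]=9 take 9 → j++
[i=0,j=2] A[i]=22>B[j]=18 take 18 → j++
[i=0,j=3] A[i]=22>B[j]=20 take 20 → j++
[i=0,j=4] A[i]=22<=B[j]=25 take 22 → i++
[i=1,j=4] A[i]=24<=B[j]=25 take 24 → i++

i=2, j=4, merged so far=[3, 9, 18, 20, 22, 24]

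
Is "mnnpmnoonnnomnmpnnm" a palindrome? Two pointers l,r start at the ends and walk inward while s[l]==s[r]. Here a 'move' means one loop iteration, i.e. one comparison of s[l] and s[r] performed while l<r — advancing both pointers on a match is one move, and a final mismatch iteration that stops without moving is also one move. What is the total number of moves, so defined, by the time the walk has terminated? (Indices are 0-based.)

l=0 r=18: 'm'=='m', l++,r--
l=1 r=17: 'n'=='n', l++,r--
l=2 r=16: 'n'=='n', l++,r--
l=3 r=15: 'p'=='p', l++,r--
l=4 r=14: 'm'=='m', l++,r--
l=5 r=13: 'n'=='n', l++,r--
l=6 r=12: 'o'!='m', stop

7 moves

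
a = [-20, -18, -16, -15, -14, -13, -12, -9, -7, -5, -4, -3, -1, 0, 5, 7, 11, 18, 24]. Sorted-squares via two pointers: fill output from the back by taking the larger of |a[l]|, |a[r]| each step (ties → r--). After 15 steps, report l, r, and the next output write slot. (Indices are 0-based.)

l=0 r=18: |-20|<=|24| out[18]=576, r--
l=0 r=17: |-20|>|18| out[17]=400, l++
l=1 r=17: |-18|<=|18| out[16]=324, r--
l=1 r=16: |-18|>|11| out[15]=324, l++
l=2 r=16: |-16|>|11| out[14]=256, l++
l=3 r=16: |-15|>|11| out[13]=225, l++
l=4 r=16: |-14|>|11| out[12]=196, l++
l=5 r=16: |-13|>|11| out[11]=169, l++
l=6 r=16: |-12|>|11| out[10]=144, l++
l=7 r=16: |-9|<=|11| out[9]=121, r--
l=7 r=15: |-9|>|7| out[8]=81, l++
l=8 r=15: |-7|<=|7| out[7]=49, r--
l=8 r=14: |-7|>|5| out[6]=49, l++
l=9 r=14: |-5|<=|5| out[5]=25, r--
l=9 r=13: |-5|>|0| out[4]=25, l++

l=10, r=13, next write slot=3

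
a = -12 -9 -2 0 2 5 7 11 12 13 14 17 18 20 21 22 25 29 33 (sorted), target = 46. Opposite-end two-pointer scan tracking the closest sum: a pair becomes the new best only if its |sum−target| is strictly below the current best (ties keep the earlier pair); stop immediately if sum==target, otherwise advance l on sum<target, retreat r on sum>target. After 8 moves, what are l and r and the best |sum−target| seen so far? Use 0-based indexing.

l=0 r=18: -12+33=21 d=25 *, l++
l=1 r=18: -9+33=24 d=22 *, l++
l=2 r=18: -2+33=31 d=15 *, l++
l=3 r=18: 0+33=33 d=13 *, l++
l=4 r=18: 2+33=35 d=11 *, l++
l=5 r=18: 5+33=38 d=8 *, l++
l=6 r=18: 7+33=40 d=6 *, l++
l=7 r=18: 11+33=44 d=2 *, l++

l=8, r=18, best |Δ|=2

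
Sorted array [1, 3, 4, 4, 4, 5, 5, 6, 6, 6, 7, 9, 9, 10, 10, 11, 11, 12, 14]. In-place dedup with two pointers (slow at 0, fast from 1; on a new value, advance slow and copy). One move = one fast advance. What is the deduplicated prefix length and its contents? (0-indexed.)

(s=0,f=1) a[fast]=3≠a[slow]=1 write a[1]=3 → slow++,fast++
(s=1,f=2) a[fast]=4≠a[slow]=3 write a[2]=4 → slow++,fast++
(s=2,f=3) a[fast]=4=a[slow] dup → fast++
(s=2,f=4) a[fast]=4=a[slow] dup → fast++
(s=2,f=5) a[fast]=5≠a[slow]=4 write a[3]=5 → slow++,fast++
(s=3,f=6) a[fast]=5=a[slow] dup → fast++
(s=3,f=7) a[fast]=6≠a[slow]=5 write a[4]=6 → slow++,fast++
(s=4,f=8) a[fast]=6=a[slow] dup → fast++
(s=4,f=9) a[fast]=6=a[slow] dup → fast++
(s=4,f=10) a[fast]=7≠a[slow]=6 write a[5]=7 → slow++,fast++
(s=5,f=11) a[fast]=9≠a[slow]=7 write a[6]=9 → slow++,fast++
(s=6,f=12) a[fast]=9=a[slow] dup → fast++
(s=6,f=13) a[fast]=10≠a[slow]=9 write a[7]=10 → slow++,fast++
(s=7,f=14) a[fast]=10=a[slow] dup → fast++
(s=7,f=15) a[fast]=11≠a[slow]=10 write a[8]=11 → slow++,fast++
(s=8,f=16) a[fast]=11=a[slow] dup → fast++
(s=8,f=17) a[fast]=12≠a[slow]=11 write a[9]=12 → slow++,fast++
(s=9,f=18) a[fast]=14≠a[slow]=12 write a[10]=14 → slow++,fast++

length 11; prefix = [1, 3, 4, 5, 6, 7, 9, 10, 11, 12, 14]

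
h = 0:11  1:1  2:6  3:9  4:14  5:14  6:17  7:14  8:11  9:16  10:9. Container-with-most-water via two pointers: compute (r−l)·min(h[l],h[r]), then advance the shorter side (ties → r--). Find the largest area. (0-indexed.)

[0,10] min(11,9)*10=90 best=90 * → r--
[0,9] min(11,16)*9=99 best=99 * → l++
[1,9] min(1,16)*8=8 best=99 → l++
[2,9] min(6,16)*7=42 best=99 → l++
[3,9] min(9,16)*6=54 best=99 → l++
[4,9] min(14,16)*5=70 best=99 → l++
[5,9] min(14,16)*4=56 best=99 → l++
[6,9] min(17,16)*3=48 best=99 → r--
[6,8] min(17,11)*2=22 best=99 → r--
[6,7] min(17,14)*1=14 best=99 → r--

max area = 99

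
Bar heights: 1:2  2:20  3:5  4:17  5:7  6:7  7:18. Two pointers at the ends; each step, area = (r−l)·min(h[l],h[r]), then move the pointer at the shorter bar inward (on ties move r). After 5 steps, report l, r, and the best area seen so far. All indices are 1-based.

l=2, r=3, best area=90

l=1 r=7: min(2,18)*6=12 best=12 *, l++
l=2 r=7: min(20,18)*5=90 best=90 *, r--
l=2 r=6: min(20,7)*4=28 best=90, r--
l=2 r=5: min(20,7)*3=21 best=90, r--
l=2 r=4: min(20,17)*2=34 best=90, r--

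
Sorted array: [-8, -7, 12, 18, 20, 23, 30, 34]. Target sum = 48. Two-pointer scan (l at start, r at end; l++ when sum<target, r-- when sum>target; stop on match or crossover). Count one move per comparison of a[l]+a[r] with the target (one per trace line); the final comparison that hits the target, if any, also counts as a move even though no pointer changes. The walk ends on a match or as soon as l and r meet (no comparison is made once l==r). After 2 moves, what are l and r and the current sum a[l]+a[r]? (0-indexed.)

l=2, r=7, sum=46

[0,7] -8+34=26 <48 → l++
[1,7] -7+34=27 <48 → l++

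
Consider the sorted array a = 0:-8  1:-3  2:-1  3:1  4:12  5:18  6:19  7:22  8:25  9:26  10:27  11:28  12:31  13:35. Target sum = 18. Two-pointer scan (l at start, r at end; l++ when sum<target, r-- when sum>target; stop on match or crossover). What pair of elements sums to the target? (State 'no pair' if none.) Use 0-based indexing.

l=0 r=13: -8+35=27 >18, r--
l=0 r=12: -8+31=23 >18, r--
l=0 r=11: -8+28=20 >18, r--
l=0 r=10: -8+27=19 >18, r--
l=0 r=9: -8+26=18, found

(-8, 26)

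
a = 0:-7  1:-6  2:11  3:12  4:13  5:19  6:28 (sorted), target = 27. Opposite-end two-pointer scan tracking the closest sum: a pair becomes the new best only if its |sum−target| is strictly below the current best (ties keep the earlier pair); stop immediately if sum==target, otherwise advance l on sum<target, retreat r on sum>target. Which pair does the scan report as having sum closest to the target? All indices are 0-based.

pair (12, 13) with sum 25 (|Δ|=2)

l=0 r=6: -7+28=21 d=6 *, l++
l=1 r=6: -6+28=22 d=5 *, l++
l=2 r=6: 11+28=39 d=12, r--
l=2 r=5: 11+19=30 d=3 *, r--
l=2 r=4: 11+13=24 d=3, l++
l=3 r=4: 12+13=25 d=2 *, l++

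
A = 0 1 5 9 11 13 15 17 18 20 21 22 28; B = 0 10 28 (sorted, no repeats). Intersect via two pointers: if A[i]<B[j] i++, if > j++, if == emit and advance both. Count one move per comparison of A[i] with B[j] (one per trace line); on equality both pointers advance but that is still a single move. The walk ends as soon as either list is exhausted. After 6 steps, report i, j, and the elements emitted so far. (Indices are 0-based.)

i=0 j=0: 0==0 emit, i++,j++
i=1 j=1: 1<10, i++
i=2 j=1: 5<10, i++
i=3 j=1: 9<10, i++
i=4 j=1: 11>10, j++
i=4 j=2: 11<28, i++

i=5, j=2, emitted=[0]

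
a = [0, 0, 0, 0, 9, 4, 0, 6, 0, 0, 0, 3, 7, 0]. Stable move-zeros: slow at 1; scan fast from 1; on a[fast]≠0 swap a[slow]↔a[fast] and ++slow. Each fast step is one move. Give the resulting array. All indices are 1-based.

[9, 4, 6, 3, 7, 0, 0, 0, 0, 0, 0, 0, 0, 0]

(s=1,f=1) a[fast]=0 → fast++
(s=1,f=2) a[fast]=0 → fast++
(s=1,f=3) a[fast]=0 → fast++
(s=1,f=4) a[fast]=0 → fast++
(s=1,f=5) a[fast]=9≠0 swap→a[1]=9 → slow++,fast++
(s=2,f=6) a[fast]=4≠0 swap→a[2]=4 → slow++,fast++
(s=3,f=7) a[fast]=0 → fast++
(s=3,f=8) a[fast]=6≠0 swap→a[3]=6 → slow++,fast++
(s=4,f=9) a[fast]=0 → fast++
(s=4,f=10) a[fast]=0 → fast++
(s=4,f=11) a[fast]=0 → fast++
(s=4,f=12) a[fast]=3≠0 swap→a[4]=3 → slow++,fast++
(s=5,f=13) a[fast]=7≠0 swap→a[5]=7 → slow++,fast++
(s=6,f=14) a[fast]=0 → fast++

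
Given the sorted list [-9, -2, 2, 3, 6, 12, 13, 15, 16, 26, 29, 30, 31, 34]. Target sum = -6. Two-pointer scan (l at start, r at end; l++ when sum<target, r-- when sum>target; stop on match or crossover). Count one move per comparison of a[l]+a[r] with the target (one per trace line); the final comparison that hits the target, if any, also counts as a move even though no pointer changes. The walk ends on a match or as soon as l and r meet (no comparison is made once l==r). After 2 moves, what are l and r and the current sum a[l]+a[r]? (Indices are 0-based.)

l=0, r=11, sum=21

l=0 r=13: -9+34=25 >-6, r--
l=0 r=12: -9+31=22 >-6, r--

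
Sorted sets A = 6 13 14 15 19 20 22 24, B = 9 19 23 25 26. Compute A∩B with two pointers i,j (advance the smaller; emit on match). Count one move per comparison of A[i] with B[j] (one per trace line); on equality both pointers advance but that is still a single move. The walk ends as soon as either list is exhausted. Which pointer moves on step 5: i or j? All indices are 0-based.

i

i=0 j=0: 6<9, i++
i=1 j=0: 13>9, j++
i=1 j=1: 13<19, i++
i=2 j=1: 14<19, i++
i=3 j=1: 15<19, i++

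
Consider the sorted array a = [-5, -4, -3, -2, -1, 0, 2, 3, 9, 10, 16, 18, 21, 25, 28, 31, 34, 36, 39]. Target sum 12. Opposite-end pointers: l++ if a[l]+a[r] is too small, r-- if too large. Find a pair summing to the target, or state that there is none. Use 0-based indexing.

[0,18] -5+39=34 >12 → r--
[0,17] -5+36=31 >12 → r--
[0,16] -5+34=29 >12 → r--
[0,15] -5+31=26 >12 → r--
[0,14] -5+28=23 >12 → r--
[0,13] -5+25=20 >12 → r--
[0,12] -5+21=16 >12 → r--
[0,11] -5+18=13 >12 → r--
[0,10] -5+16=11 <12 → l++
[1,10] -4+16=12 → found

(-4, 16)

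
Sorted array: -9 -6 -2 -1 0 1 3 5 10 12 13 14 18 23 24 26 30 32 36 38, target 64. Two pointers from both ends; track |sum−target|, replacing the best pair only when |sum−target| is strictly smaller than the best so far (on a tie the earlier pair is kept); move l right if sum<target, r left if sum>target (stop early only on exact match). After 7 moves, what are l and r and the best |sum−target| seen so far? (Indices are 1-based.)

[1,20] -9+38=29 d=35 * → l++
[2,20] -6+38=32 d=32 * → l++
[3,20] -2+38=36 d=28 * → l++
[4,20] -1+38=37 d=27 * → l++
[5,20] 0+38=38 d=26 * → l++
[6,20] 1+38=39 d=25 * → l++
[7,20] 3+38=41 d=23 * → l++

l=8, r=20, best |Δ|=23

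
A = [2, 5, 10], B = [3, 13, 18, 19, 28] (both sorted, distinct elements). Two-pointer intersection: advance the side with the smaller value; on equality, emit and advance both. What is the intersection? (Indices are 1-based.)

intersection = []

i=1 j=1: 2<3, i++
i=2 j=1: 5>3, j++
i=2 j=2: 5<13, i++
i=3 j=2: 10<13, i++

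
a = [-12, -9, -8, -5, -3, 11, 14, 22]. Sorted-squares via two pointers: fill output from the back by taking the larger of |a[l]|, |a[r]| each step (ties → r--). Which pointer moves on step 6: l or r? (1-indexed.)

l=1 r=8: |-12|<=|22| out[8]=484, r--
l=1 r=7: |-12|<=|14| out[7]=196, r--
l=1 r=6: |-12|>|11| out[6]=144, l++
l=2 r=6: |-9|<=|11| out[5]=121, r--
l=2 r=5: |-9|>|-3| out[4]=81, l++
l=3 r=5: |-8|>|-3| out[3]=64, l++

l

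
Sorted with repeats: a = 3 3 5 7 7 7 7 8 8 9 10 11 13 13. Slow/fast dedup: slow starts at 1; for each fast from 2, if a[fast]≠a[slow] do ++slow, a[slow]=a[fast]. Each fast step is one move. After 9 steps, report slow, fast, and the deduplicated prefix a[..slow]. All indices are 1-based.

slow=5, fast=11, prefix=[3, 5, 7, 8, 9]

slow=1 fast=2: a[fast]=3=a[slow] dup, fast++
slow=1 fast=3: a[fast]=5≠a[slow]=3 write a[2]=5, slow++,fast++
slow=2 fast=4: a[fast]=7≠a[slow]=5 write a[3]=7, slow++,fast++
slow=3 fast=5: a[fast]=7=a[slow] dup, fast++
slow=3 fast=6: a[fast]=7=a[slow] dup, fast++
slow=3 fast=7: a[fast]=7=a[slow] dup, fast++
slow=3 fast=8: a[fast]=8≠a[slow]=7 write a[4]=8, slow++,fast++
slow=4 fast=9: a[fast]=8=a[slow] dup, fast++
slow=4 fast=10: a[fast]=9≠a[slow]=8 write a[5]=9, slow++,fast++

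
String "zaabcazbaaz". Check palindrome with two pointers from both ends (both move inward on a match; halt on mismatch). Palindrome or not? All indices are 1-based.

not a palindrome (mismatch at 5,7)

[1,11] 'z'=='z' → l++,r--
[2,10] 'a'=='a' → l++,r--
[3,9] 'a'=='a' → l++,r--
[4,8] 'b'=='b' → l++,r--
[5,7] 'c'!='z' → stop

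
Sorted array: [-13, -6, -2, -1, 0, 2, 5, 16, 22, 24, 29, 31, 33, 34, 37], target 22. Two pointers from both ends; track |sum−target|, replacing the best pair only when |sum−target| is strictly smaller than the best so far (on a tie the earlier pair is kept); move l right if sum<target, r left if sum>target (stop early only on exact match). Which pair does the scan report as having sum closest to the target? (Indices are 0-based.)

l=0 r=14: -13+37=24 d=2 *, r--
l=0 r=13: -13+34=21 d=1 *, l++
l=1 r=13: -6+34=28 d=6, r--
l=1 r=12: -6+33=27 d=5, r--
l=1 r=11: -6+31=25 d=3, r--
l=1 r=10: -6+29=23 d=1, r--
l=1 r=9: -6+24=18 d=4, l++
l=2 r=9: -2+24=22 d=0 *, stop

pair (-2, 24) with sum 22 (|Δ|=0)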